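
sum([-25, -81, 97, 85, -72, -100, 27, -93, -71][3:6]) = slice → [85, -72, -100]
85 + (-72) + (-100)
= -87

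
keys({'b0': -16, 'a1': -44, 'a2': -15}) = ['b0', 'a1', 'a2']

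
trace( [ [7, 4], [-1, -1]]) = diagonal: 7 + (-1)
= 6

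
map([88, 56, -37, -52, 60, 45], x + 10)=[98, 66, -27, -42, 70, 55]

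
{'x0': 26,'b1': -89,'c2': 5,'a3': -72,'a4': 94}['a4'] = 94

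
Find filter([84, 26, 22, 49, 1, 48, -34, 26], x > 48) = keep x where x > 48: 84✓, 26✗, 22✗, 49✓, 1✗, 48✗, -34✗, 26✗
= [84, 49]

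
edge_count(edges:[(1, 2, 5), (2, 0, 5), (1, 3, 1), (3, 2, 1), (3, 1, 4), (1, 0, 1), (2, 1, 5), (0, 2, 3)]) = 8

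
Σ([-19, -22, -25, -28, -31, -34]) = -159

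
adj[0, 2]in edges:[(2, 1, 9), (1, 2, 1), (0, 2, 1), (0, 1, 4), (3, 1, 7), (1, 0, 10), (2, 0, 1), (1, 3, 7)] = 1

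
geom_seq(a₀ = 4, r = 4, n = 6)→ [4, 16, 64, 256, 1024, 4096]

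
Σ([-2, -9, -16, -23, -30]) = (-2) + (-9) + (-16) + (-23) + (-30)
= -80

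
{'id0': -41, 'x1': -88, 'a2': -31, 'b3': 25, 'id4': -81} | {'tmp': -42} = {'id0': -41, 'x1': -88, 'a2': -31, 'b3': 25, 'id4': -81, 'tmp': -42}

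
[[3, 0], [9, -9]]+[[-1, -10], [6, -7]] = [[2, -10], [15, -16]]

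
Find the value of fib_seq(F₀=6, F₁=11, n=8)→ F_2 = F_1 + F_0 = 17
F_3 = F_2 + F_1 = 28
F_4 = F_3 + F_2 = 45
...
= [6, 11, 17, 28, 45, 73, 118, 191]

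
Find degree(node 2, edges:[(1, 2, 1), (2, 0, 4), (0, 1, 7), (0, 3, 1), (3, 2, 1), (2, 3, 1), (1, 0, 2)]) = incident: (1,2), (2,0), (3,2), (2,3)
= 4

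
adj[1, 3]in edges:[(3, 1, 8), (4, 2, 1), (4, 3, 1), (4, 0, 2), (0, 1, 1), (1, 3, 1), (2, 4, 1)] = 1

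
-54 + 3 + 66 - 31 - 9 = -25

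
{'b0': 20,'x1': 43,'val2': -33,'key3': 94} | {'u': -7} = {'b0': 20, 'x1': 43, 'val2': -33, 'key3': 94, 'u': -7}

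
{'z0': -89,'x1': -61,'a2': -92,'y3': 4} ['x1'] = -61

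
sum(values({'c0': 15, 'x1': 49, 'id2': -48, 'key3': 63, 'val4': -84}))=15 + 49 + (-48) + 63 + (-84)
= -5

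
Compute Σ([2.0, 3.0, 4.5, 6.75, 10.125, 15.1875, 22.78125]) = 64.34375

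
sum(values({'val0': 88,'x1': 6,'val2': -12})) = 88 + 6 + (-12)
= 82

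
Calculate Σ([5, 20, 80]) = 5 + 20 + 80
= 105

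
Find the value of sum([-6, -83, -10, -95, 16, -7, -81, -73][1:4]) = slice → [-83, -10, -95]
(-83) + (-10) + (-95)
= -188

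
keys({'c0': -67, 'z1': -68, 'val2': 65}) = ['c0', 'z1', 'val2']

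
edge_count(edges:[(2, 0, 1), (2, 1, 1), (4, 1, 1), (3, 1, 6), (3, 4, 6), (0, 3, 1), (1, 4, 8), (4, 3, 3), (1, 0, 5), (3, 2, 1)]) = 10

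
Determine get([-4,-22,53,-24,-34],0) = -4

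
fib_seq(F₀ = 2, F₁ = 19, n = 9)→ F_2 = F_1 + F_0 = 21
F_3 = F_2 + F_1 = 40
F_4 = F_3 + F_2 = 61
...
= [2, 19, 21, 40, 61, 101, 162, 263, 425]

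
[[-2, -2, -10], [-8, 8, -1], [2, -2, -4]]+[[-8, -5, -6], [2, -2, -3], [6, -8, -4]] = [[-10, -7, -16], [-6, 6, -4], [8, -10, -8]]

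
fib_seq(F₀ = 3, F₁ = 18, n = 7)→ F_2 = F_1 + F_0 = 21
F_3 = F_2 + F_1 = 39
F_4 = F_3 + F_2 = 60
...
= [3, 18, 21, 39, 60, 99, 159]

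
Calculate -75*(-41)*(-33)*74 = -7509150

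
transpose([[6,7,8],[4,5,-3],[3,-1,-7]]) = [[6, 4, 3], [7, 5, -1], [8, -3, -7]]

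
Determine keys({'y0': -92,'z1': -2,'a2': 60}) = ['y0', 'z1', 'a2']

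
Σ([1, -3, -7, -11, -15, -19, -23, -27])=1 + (-3) + (-7) + (-11) + (-15) + (-19) + (-23) + (-27)
= -104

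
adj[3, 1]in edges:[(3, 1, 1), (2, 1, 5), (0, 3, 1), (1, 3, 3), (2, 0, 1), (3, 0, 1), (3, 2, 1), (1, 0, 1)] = 1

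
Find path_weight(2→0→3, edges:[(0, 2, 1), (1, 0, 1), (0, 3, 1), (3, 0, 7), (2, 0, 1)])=w(2→0)=1 + w(0→3)=1
= 2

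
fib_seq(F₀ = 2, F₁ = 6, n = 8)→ F_2 = F_1 + F_0 = 8
F_3 = F_2 + F_1 = 14
F_4 = F_3 + F_2 = 22
...
= [2, 6, 8, 14, 22, 36, 58, 94]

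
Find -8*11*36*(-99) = 313632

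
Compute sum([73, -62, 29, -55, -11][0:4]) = -15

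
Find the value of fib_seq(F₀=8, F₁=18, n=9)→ F_2 = F_1 + F_0 = 26
F_3 = F_2 + F_1 = 44
F_4 = F_3 + F_2 = 70
...
= [8, 18, 26, 44, 70, 114, 184, 298, 482]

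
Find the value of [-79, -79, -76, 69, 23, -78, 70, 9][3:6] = [69, 23, -78]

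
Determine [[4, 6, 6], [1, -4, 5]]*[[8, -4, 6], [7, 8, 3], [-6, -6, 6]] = [[38, -4, 78], [-50, -66, 24]]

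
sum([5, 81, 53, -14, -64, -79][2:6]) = -104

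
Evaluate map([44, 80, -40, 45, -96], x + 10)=44+10=54, 80+10=90, -40+10=-30, 45+10=55, -96+10=-86
= [54, 90, -30, 55, -86]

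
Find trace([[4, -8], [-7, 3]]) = 7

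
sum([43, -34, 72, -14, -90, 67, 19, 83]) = 146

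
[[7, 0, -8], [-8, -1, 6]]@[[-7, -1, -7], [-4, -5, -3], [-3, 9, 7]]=[[-25, -79, -105], [42, 67, 101]]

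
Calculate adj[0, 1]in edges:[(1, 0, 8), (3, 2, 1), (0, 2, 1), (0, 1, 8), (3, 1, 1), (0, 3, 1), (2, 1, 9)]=8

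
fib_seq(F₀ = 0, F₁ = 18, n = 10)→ [0, 18, 18, 36, 54, 90, 144, 234, 378, 612]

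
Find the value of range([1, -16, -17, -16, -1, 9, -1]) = 26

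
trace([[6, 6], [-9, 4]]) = diagonal: 6 + 4
= 10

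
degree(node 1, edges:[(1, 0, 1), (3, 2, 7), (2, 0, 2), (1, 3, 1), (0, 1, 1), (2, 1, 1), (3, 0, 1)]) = incident: (1,0), (1,3), (0,1), (2,1)
= 4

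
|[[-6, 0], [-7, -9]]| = 54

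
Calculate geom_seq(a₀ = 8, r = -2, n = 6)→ a_0 = 8*(-2)^0 = 8
a_1 = 8*(-2)^1 = -16
a_2 = 8*(-2)^2 = 32
...
= [8, -16, 32, -64, 128, -256]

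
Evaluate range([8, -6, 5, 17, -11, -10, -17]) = 34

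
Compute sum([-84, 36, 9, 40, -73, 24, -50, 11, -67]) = -154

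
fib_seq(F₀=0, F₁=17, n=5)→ F_2 = F_1 + F_0 = 17
F_3 = F_2 + F_1 = 34
F_4 = F_3 + F_2 = 51
= [0, 17, 17, 34, 51]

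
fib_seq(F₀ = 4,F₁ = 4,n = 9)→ [4, 4, 8, 12, 20, 32, 52, 84, 136]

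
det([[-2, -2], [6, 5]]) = (-2)*(5) - (-2)*(6)
= 2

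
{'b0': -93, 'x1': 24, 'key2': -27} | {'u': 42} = {'b0': -93, 'x1': 24, 'key2': -27, 'u': 42}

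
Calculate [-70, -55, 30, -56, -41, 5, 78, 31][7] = 31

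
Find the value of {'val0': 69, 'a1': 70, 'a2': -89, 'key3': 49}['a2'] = -89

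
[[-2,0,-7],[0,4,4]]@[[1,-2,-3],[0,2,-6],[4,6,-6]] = [[-30, -38, 48], [16, 32, -48]]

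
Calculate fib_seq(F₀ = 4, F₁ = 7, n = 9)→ [4, 7, 11, 18, 29, 47, 76, 123, 199]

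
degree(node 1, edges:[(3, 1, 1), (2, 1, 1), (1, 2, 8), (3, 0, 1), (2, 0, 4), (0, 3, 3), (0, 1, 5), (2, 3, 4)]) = 4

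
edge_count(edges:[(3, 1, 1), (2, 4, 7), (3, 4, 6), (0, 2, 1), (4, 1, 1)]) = 5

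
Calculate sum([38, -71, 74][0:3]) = slice → [38, -71, 74]
38 + (-71) + 74
= 41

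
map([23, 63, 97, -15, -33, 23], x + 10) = [33, 73, 107, -5, -23, 33]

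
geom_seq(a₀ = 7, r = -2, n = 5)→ [7, -14, 28, -56, 112]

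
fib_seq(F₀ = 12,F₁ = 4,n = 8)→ F_2 = F_1 + F_0 = 16
F_3 = F_2 + F_1 = 20
F_4 = F_3 + F_2 = 36
...
= [12, 4, 16, 20, 36, 56, 92, 148]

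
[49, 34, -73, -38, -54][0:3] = [49, 34, -73]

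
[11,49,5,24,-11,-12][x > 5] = [11, 49, 24]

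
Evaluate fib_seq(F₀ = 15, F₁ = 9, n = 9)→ F_2 = F_1 + F_0 = 24
F_3 = F_2 + F_1 = 33
F_4 = F_3 + F_2 = 57
...
= [15, 9, 24, 33, 57, 90, 147, 237, 384]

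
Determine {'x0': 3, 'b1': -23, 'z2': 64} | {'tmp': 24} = {'x0': 3, 'b1': -23, 'z2': 64, 'tmp': 24}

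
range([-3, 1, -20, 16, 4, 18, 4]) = 38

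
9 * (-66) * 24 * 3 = -42768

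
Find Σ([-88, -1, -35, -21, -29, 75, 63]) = -36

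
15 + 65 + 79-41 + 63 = 181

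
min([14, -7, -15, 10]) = -15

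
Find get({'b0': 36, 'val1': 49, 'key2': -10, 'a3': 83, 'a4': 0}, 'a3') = 83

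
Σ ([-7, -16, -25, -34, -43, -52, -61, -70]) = -308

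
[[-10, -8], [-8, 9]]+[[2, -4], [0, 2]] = [[-8, -12], [-8, 11]]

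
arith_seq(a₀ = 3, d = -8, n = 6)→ [3, -5, -13, -21, -29, -37]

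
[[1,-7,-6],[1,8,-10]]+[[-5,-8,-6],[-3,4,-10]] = [[-4, -15, -12], [-2, 12, -20]]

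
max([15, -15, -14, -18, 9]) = 15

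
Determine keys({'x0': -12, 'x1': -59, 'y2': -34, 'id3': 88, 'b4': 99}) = ['x0', 'x1', 'y2', 'id3', 'b4']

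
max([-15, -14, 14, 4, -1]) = 14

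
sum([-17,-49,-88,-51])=-205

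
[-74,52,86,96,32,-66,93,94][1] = 52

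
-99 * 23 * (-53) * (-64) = -7723584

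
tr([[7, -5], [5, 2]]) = 9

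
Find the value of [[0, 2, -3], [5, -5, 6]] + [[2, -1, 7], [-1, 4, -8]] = [[2, 1, 4], [4, -1, -2]]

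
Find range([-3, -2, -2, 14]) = 17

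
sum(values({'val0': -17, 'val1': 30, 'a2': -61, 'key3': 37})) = -11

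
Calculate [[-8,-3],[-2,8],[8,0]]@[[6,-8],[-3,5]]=C[0][0] = (-8)*(6) + (-3)*(-3) = -39
C[0][1] = (-8)*(-8) + (-3)*(5) = 49
C[1][0] = (-2)*(6) + (8)*(-3) = -36
C[1][1] = (-2)*(-8) + (8)*(5) = 56
C[2][0] = (8)*(6) + (0)*(-3) = 48
C[2][1] = (8)*(-8) + (0)*(5) = -64
= [[-39, 49], [-36, 56], [48, -64]]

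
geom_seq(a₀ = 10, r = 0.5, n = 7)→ a_0 = 10*0.5^0 = 10.0
a_1 = 10*0.5^1 = 5.0
a_2 = 10*0.5^2 = 2.5
...
= [10.0, 5.0, 2.5, 1.25, 0.625, 0.3125, 0.15625]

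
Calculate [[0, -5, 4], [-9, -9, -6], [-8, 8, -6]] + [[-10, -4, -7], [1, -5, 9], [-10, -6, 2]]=[[-10, -9, -3], [-8, -14, 3], [-18, 2, -4]]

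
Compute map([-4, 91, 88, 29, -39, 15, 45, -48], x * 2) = [-8, 182, 176, 58, -78, 30, 90, -96]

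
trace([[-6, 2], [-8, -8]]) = -14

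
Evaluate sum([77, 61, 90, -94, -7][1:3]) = slice → [61, 90]
61 + 90
= 151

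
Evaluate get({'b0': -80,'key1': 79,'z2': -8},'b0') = -80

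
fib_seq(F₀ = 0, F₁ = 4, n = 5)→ F_2 = F_1 + F_0 = 4
F_3 = F_2 + F_1 = 8
F_4 = F_3 + F_2 = 12
= [0, 4, 4, 8, 12]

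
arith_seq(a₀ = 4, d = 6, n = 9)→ a_0 = 4 + 0*6 = 4
a_1 = 4 + 1*6 = 10
a_2 = 4 + 2*6 = 16
...
= [4, 10, 16, 22, 28, 34, 40, 46, 52]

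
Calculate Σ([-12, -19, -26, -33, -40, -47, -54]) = (-12) + (-19) + (-26) + (-33) + (-40) + (-47) + (-54)
= -231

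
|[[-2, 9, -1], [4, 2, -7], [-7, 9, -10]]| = 665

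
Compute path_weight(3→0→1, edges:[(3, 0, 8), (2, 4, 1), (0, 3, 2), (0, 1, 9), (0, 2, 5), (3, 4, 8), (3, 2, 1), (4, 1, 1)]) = w(3→0)=8 + w(0→1)=9
= 17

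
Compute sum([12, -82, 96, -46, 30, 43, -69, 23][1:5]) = -2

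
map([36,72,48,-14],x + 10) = 36+10=46, 72+10=82, 48+10=58, -14+10=-4
= [46, 82, 58, -4]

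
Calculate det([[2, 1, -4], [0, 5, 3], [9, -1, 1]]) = 223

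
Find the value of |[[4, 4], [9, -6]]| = (4)*(-6) - (4)*(9)
= -60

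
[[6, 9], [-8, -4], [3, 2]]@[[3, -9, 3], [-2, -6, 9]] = C[0][0] = (6)*(3) + (9)*(-2) = 0
C[0][1] = (6)*(-9) + (9)*(-6) = -108
C[0][2] = (6)*(3) + (9)*(9) = 99
C[1][0] = (-8)*(3) + (-4)*(-2) = -16
C[1][1] = (-8)*(-9) + (-4)*(-6) = 96
C[1][2] = (-8)*(3) + (-4)*(9) = -60
... (3 more cells)
= [[0, -108, 99], [-16, 96, -60], [5, -39, 27]]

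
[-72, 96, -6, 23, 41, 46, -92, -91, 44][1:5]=[96, -6, 23, 41]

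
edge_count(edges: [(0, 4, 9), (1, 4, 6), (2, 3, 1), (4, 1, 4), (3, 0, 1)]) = 5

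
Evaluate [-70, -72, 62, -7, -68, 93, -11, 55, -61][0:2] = [-70, -72]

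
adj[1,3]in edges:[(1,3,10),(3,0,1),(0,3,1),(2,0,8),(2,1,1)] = 10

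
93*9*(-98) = -82026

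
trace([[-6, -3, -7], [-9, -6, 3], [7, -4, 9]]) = diagonal: (-6) + (-6) + 9
= -3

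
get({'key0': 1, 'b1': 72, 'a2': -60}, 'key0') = 1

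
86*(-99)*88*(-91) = 68180112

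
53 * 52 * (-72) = -198432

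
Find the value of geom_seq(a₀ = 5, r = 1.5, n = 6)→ a_0 = 5*1.5^0 = 5.0
a_1 = 5*1.5^1 = 7.5
a_2 = 5*1.5^2 = 11.25
...
= [5.0, 7.5, 11.25, 16.875, 25.3125, 37.96875]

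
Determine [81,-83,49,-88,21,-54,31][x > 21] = keep x where x > 21: 81✓, -83✗, 49✓, -88✗, 21✗, -54✗, 31✓
= [81, 49, 31]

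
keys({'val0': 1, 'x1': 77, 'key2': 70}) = ['val0', 'x1', 'key2']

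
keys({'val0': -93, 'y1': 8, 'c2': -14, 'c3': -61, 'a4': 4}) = ['val0', 'y1', 'c2', 'c3', 'a4']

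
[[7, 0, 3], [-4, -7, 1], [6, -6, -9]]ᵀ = [[7, -4, 6], [0, -7, -6], [3, 1, -9]]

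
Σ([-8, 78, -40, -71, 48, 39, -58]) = -12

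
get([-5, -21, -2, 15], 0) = -5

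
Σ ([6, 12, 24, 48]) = 90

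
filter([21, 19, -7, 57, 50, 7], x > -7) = keep x where x > -7: 21✓, 19✓, -7✗, 57✓, 50✓, 7✓
= [21, 19, 57, 50, 7]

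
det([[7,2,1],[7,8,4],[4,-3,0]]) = (1)*(7)*det([[8, 4], [-3, 0]]) + (-1)*(2)*det([[7, 4], [4, 0]]) + (1)*(1)*det([[7, 8], [4, -3]])
= 84 + 32 + -53
= 63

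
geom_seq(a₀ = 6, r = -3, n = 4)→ [6, -18, 54, -162]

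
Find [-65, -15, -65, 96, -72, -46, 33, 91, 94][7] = 91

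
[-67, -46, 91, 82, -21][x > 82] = [91]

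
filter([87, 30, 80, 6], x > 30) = [87, 80]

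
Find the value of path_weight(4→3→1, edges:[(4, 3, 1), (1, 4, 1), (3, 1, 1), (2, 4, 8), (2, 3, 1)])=2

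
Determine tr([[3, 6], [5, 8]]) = diagonal: 3 + 8
= 11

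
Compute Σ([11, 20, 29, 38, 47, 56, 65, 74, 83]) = 423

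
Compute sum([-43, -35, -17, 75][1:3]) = slice → [-35, -17]
(-35) + (-17)
= -52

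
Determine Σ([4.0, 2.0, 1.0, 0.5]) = 4.0 + 2.0 + 1.0 + 0.5
= 7.5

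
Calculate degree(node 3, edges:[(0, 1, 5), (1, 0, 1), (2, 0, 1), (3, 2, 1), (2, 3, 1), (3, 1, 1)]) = 3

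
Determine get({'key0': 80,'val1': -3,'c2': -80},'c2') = -80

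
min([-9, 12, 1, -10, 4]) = -10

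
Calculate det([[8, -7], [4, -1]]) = (8)*(-1) - (-7)*(4)
= 20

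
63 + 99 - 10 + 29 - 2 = 179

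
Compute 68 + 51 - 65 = 54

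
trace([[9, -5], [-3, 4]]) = 13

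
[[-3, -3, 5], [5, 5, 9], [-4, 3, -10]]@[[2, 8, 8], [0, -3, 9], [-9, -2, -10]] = C[0][0] = (-3)*(2) + (-3)*(0) + (5)*(-9) = -51
C[0][1] = (-3)*(8) + (-3)*(-3) + (5)*(-2) = -25
C[0][2] = (-3)*(8) + (-3)*(9) + (5)*(-10) = -101
C[1][0] = (5)*(2) + (5)*(0) + (9)*(-9) = -71
C[1][1] = (5)*(8) + (5)*(-3) + (9)*(-2) = 7
C[1][2] = (5)*(8) + (5)*(9) + (9)*(-10) = -5
... (3 more cells)
= [[-51, -25, -101], [-71, 7, -5], [82, -21, 95]]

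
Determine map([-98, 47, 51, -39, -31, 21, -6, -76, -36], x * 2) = [-196, 94, 102, -78, -62, 42, -12, -152, -72]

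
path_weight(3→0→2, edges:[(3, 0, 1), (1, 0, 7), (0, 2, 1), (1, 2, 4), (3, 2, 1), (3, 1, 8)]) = 2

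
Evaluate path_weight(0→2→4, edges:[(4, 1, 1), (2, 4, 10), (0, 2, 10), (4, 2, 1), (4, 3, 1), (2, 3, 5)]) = 20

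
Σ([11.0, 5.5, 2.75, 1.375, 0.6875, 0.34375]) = 21.65625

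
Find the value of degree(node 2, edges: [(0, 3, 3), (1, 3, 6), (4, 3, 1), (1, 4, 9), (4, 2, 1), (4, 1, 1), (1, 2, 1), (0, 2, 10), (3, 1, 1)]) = incident: (4,2), (1,2), (0,2)
= 3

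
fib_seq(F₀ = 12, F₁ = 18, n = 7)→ [12, 18, 30, 48, 78, 126, 204]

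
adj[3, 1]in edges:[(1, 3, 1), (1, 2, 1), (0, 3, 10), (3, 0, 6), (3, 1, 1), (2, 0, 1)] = 1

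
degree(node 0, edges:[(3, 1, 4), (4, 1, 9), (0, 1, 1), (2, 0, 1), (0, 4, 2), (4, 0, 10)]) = incident: (0,1), (2,0), (0,4), (4,0)
= 4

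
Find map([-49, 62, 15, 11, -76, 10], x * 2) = -49*2=-98, 62*2=124, 15*2=30, 11*2=22, -76*2=-152, 10*2=20
= [-98, 124, 30, 22, -152, 20]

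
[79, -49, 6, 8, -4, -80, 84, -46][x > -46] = [79, 6, 8, -4, 84]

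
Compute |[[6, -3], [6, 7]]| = (6)*(7) - (-3)*(6)
= 60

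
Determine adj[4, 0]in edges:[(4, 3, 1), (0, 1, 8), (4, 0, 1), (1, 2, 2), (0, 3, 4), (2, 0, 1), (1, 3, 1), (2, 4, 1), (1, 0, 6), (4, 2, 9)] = 1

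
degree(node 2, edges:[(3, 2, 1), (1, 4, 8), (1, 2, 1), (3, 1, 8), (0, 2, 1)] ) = 3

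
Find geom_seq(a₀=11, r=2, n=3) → a_0 = 11*2^0 = 11
a_1 = 11*2^1 = 22
a_2 = 11*2^2 = 44
= [11, 22, 44]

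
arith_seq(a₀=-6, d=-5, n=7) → a_0 = -6 + 0*-5 = -6
a_1 = -6 + 1*-5 = -11
a_2 = -6 + 2*-5 = -16
...
= [-6, -11, -16, -21, -26, -31, -36]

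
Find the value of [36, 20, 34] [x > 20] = keep x where x > 20: 36✓, 20✗, 34✓
= [36, 34]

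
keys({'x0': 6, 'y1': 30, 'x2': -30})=['x0', 'y1', 'x2']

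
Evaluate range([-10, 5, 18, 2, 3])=28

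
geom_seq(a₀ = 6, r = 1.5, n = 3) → a_0 = 6*1.5^0 = 6.0
a_1 = 6*1.5^1 = 9.0
a_2 = 6*1.5^2 = 13.5
= [6.0, 9.0, 13.5]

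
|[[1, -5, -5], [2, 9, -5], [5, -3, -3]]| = 308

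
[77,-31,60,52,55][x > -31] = [77, 60, 52, 55]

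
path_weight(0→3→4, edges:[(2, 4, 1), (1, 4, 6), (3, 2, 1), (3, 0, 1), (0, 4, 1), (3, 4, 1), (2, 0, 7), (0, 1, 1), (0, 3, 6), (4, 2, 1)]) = w(0→3)=6 + w(3→4)=1
= 7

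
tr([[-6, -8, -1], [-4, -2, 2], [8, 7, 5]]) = -3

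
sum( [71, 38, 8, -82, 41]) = 76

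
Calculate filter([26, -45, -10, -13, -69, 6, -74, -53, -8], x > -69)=keep x where x > -69: 26✓, -45✓, -10✓, -13✓, -69✗, 6✓, -74✗, -53✓, -8✓
= [26, -45, -10, -13, 6, -53, -8]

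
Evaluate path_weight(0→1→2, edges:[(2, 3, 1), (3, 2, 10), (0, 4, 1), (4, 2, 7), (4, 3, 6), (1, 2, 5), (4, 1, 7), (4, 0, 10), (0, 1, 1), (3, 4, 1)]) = w(0→1)=1 + w(1→2)=5
= 6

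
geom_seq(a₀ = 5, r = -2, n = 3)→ a_0 = 5*(-2)^0 = 5
a_1 = 5*(-2)^1 = -10
a_2 = 5*(-2)^2 = 20
= [5, -10, 20]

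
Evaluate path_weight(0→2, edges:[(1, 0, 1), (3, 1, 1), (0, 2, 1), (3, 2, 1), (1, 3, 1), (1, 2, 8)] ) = w(0→2)=1
= 1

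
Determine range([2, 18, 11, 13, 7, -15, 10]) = 33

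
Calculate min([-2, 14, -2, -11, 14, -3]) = -11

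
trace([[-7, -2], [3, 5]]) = diagonal: (-7) + 5
= -2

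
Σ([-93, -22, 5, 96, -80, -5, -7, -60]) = -166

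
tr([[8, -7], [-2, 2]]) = 10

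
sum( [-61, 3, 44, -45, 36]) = -23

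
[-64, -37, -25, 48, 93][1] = -37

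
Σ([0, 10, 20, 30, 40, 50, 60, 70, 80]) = 0 + 10 + 20 + 30 + 40 + 50 + 60 + 70 + 80
= 360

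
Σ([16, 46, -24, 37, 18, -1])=92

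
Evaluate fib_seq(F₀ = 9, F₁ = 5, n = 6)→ [9, 5, 14, 19, 33, 52]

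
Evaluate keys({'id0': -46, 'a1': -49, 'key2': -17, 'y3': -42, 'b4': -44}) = ['id0', 'a1', 'key2', 'y3', 'b4']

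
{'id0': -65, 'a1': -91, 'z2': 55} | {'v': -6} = {'id0': -65, 'a1': -91, 'z2': 55, 'v': -6}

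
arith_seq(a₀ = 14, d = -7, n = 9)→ [14, 7, 0, -7, -14, -21, -28, -35, -42]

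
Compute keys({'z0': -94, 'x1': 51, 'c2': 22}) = ['z0', 'x1', 'c2']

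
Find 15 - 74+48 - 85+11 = -85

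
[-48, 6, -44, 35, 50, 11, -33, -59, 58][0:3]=[-48, 6, -44]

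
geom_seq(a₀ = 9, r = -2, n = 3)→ [9, -18, 36]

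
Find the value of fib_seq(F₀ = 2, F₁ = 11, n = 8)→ [2, 11, 13, 24, 37, 61, 98, 159]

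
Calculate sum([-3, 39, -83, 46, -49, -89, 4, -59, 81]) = -113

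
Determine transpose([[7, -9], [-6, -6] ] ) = [[7, -6], [-9, -6]]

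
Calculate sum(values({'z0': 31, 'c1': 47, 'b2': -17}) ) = 61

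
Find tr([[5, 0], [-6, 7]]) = 12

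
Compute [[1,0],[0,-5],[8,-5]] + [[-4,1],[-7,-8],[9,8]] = [[-3, 1], [-7, -13], [17, 3]]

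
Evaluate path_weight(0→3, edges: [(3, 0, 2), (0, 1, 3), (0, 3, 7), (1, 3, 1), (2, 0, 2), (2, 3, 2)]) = 7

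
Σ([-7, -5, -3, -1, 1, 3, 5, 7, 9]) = 9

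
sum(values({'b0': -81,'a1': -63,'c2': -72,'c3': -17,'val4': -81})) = -314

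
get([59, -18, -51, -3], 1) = -18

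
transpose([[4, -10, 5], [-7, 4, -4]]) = [[4, -7], [-10, 4], [5, -4]]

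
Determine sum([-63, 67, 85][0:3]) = slice → [-63, 67, 85]
(-63) + 67 + 85
= 89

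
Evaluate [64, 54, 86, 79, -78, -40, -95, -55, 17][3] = 79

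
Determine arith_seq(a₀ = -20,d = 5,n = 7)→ a_0 = -20 + 0*5 = -20
a_1 = -20 + 1*5 = -15
a_2 = -20 + 2*5 = -10
...
= [-20, -15, -10, -5, 0, 5, 10]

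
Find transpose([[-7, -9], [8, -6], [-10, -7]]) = [[-7, 8, -10], [-9, -6, -7]]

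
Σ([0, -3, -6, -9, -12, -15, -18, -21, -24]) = -108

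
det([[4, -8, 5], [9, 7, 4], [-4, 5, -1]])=313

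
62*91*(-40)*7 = -1579760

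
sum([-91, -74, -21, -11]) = (-91) + (-74) + (-21) + (-11)
= -197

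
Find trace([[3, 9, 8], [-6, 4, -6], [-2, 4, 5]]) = diagonal: 3 + 4 + 5
= 12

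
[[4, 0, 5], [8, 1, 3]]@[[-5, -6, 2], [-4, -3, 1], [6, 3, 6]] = [[10, -9, 38], [-26, -42, 35]]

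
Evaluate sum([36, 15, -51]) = 36 + 15 + (-51)
= 0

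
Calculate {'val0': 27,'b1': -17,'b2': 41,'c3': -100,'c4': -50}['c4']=-50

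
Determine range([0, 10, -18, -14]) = 28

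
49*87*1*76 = 323988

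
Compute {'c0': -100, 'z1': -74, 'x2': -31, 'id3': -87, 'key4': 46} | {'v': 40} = {'c0': -100, 'z1': -74, 'x2': -31, 'id3': -87, 'key4': 46, 'v': 40}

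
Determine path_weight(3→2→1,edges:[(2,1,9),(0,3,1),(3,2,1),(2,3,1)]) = w(3→2)=1 + w(2→1)=9
= 10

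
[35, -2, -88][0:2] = [35, -2]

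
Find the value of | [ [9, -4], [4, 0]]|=16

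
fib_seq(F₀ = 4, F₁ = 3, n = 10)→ F_2 = F_1 + F_0 = 7
F_3 = F_2 + F_1 = 10
F_4 = F_3 + F_2 = 17
...
= [4, 3, 7, 10, 17, 27, 44, 71, 115, 186]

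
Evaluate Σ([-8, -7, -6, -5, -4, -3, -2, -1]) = -36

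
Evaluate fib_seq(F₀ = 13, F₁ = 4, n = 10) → [13, 4, 17, 21, 38, 59, 97, 156, 253, 409]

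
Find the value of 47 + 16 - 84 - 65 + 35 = -51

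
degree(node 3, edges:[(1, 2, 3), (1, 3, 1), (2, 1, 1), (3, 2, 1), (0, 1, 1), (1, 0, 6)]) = incident: (1,3), (3,2)
= 2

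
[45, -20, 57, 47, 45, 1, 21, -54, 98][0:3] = [45, -20, 57]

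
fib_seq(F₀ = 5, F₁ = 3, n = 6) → F_2 = F_1 + F_0 = 8
F_3 = F_2 + F_1 = 11
F_4 = F_3 + F_2 = 19
...
= [5, 3, 8, 11, 19, 30]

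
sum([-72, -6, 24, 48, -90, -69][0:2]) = -78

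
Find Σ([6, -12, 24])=18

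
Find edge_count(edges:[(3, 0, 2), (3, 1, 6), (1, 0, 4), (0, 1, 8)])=4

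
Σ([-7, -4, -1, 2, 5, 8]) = (-7) + (-4) + (-1) + 2 + 5 + 8
= 3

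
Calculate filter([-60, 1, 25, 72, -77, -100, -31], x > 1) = [25, 72]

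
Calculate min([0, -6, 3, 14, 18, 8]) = -6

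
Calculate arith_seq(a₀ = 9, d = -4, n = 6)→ [9, 5, 1, -3, -7, -11]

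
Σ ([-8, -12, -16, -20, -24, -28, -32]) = -140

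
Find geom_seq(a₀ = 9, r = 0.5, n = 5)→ [9.0, 4.5, 2.25, 1.125, 0.5625]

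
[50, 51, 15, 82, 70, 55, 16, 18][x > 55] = keep x where x > 55: 50✗, 51✗, 15✗, 82✓, 70✓, 55✗, 16✗, 18✗
= [82, 70]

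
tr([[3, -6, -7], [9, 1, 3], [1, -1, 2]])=diagonal: 3 + 1 + 2
= 6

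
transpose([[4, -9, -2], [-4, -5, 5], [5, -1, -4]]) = [[4, -4, 5], [-9, -5, -1], [-2, 5, -4]]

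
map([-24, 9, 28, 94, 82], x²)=[576, 81, 784, 8836, 6724]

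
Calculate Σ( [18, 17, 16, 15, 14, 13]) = 93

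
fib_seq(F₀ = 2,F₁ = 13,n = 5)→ F_2 = F_1 + F_0 = 15
F_3 = F_2 + F_1 = 28
F_4 = F_3 + F_2 = 43
= [2, 13, 15, 28, 43]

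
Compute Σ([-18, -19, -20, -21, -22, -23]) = -123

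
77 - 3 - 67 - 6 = 1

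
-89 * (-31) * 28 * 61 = 4712372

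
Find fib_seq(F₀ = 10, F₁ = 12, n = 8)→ F_2 = F_1 + F_0 = 22
F_3 = F_2 + F_1 = 34
F_4 = F_3 + F_2 = 56
...
= [10, 12, 22, 34, 56, 90, 146, 236]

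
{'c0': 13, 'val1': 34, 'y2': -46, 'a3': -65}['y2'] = -46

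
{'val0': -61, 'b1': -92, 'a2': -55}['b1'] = -92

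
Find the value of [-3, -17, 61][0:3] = [-3, -17, 61]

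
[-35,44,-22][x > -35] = [44, -22]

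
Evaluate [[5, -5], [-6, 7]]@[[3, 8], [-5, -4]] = C[0][0] = (5)*(3) + (-5)*(-5) = 40
C[0][1] = (5)*(8) + (-5)*(-4) = 60
C[1][0] = (-6)*(3) + (7)*(-5) = -53
C[1][1] = (-6)*(8) + (7)*(-4) = -76
= [[40, 60], [-53, -76]]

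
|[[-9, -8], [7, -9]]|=(-9)*(-9) - (-8)*(7)
= 137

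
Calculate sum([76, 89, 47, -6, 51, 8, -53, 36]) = 248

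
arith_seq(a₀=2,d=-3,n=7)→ a_0 = 2 + 0*-3 = 2
a_1 = 2 + 1*-3 = -1
a_2 = 2 + 2*-3 = -4
...
= [2, -1, -4, -7, -10, -13, -16]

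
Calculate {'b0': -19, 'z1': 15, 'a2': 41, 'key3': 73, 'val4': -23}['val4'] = -23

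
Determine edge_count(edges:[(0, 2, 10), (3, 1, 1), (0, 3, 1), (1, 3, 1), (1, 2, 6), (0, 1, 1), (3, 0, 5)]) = 7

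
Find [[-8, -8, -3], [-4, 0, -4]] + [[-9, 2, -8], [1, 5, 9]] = [[-17, -6, -11], [-3, 5, 5]]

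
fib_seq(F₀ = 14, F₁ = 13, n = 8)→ [14, 13, 27, 40, 67, 107, 174, 281]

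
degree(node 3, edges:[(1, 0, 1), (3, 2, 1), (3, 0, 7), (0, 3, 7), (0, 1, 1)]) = incident: (3,2), (3,0), (0,3)
= 3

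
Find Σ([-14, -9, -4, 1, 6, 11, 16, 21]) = 28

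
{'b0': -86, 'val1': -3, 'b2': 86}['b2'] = 86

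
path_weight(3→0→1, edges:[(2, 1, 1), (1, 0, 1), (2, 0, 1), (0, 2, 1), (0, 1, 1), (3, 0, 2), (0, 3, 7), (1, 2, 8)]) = w(3→0)=2 + w(0→1)=1
= 3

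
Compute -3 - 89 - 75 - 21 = -188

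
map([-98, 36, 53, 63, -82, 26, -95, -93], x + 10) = [-88, 46, 63, 73, -72, 36, -85, -83]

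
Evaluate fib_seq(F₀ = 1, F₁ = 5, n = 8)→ [1, 5, 6, 11, 17, 28, 45, 73]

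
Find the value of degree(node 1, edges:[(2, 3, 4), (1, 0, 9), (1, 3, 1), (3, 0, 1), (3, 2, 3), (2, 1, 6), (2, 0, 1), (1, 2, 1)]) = incident: (1,0), (1,3), (2,1), (1,2)
= 4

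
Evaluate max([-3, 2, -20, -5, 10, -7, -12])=10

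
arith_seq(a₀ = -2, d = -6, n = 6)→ [-2, -8, -14, -20, -26, -32]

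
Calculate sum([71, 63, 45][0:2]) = 134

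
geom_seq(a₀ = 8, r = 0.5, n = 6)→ [8.0, 4.0, 2.0, 1.0, 0.5, 0.25]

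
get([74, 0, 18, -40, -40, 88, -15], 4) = -40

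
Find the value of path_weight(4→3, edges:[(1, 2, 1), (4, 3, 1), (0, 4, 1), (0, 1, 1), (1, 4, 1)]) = w(4→3)=1
= 1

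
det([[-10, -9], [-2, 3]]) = -48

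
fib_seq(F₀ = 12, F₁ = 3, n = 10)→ [12, 3, 15, 18, 33, 51, 84, 135, 219, 354]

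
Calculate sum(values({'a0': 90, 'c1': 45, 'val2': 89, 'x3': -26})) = 90 + 45 + 89 + (-26)
= 198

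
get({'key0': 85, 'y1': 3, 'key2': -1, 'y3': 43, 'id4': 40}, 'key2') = -1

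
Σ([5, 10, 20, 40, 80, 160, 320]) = 5 + 10 + 20 + 40 + 80 + 160 + 320
= 635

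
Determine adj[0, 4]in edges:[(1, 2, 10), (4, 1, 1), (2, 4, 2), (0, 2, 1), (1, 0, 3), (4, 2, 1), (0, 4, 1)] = 1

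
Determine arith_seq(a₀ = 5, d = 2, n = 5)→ a_0 = 5 + 0*2 = 5
a_1 = 5 + 1*2 = 7
a_2 = 5 + 2*2 = 9
...
= [5, 7, 9, 11, 13]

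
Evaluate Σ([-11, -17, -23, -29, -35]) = -115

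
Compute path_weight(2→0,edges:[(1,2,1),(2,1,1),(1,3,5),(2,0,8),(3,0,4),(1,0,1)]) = 8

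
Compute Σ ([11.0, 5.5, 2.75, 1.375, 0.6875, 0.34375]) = 21.65625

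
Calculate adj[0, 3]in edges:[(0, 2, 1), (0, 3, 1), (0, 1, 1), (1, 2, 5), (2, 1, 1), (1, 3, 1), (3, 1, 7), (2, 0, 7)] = 1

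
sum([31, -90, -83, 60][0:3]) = -142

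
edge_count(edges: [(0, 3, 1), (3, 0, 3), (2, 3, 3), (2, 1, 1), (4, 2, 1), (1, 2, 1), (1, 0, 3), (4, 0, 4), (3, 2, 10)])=9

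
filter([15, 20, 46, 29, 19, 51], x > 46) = keep x where x > 46: 15✗, 20✗, 46✗, 29✗, 19✗, 51✓
= [51]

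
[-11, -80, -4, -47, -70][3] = -47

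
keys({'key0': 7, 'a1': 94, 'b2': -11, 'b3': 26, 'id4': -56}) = ['key0', 'a1', 'b2', 'b3', 'id4']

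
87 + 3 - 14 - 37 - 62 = -23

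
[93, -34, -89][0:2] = [93, -34]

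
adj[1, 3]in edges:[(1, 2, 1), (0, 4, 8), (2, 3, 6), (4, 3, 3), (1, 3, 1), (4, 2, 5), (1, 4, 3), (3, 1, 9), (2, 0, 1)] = 1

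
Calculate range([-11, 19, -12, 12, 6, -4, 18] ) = 31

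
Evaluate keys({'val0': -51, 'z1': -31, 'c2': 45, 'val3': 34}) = ['val0', 'z1', 'c2', 'val3']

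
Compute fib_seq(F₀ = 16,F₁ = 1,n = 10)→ [16, 1, 17, 18, 35, 53, 88, 141, 229, 370]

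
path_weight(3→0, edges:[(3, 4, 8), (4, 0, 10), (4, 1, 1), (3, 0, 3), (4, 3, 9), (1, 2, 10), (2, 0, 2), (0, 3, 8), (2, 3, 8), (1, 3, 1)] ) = 3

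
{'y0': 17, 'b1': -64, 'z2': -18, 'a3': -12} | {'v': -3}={'y0': 17, 'b1': -64, 'z2': -18, 'a3': -12, 'v': -3}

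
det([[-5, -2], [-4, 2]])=-18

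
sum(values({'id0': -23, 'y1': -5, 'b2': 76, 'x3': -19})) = 29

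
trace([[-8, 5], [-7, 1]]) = -7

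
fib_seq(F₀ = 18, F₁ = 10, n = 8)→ [18, 10, 28, 38, 66, 104, 170, 274]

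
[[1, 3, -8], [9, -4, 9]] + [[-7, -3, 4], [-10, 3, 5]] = [[-6, 0, -4], [-1, -1, 14]]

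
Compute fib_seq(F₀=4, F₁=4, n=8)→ F_2 = F_1 + F_0 = 8
F_3 = F_2 + F_1 = 12
F_4 = F_3 + F_2 = 20
...
= [4, 4, 8, 12, 20, 32, 52, 84]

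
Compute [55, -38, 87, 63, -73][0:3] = [55, -38, 87]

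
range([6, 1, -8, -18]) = 24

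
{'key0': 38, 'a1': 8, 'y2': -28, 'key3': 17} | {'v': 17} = {'key0': 38, 'a1': 8, 'y2': -28, 'key3': 17, 'v': 17}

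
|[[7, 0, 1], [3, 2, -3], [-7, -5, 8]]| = (1)*(7)*det([[2, -3], [-5, 8]]) + (-1)*(0)*det([[3, -3], [-7, 8]]) + (1)*(1)*det([[3, 2], [-7, -5]])
= 7 + 0 + -1
= 6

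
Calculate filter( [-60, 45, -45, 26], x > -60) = [45, -45, 26]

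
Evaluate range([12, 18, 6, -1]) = 19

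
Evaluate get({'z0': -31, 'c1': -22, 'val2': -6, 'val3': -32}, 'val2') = -6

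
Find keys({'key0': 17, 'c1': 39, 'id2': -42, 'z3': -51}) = ['key0', 'c1', 'id2', 'z3']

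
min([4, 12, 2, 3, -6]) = -6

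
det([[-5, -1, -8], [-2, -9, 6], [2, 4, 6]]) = (1)*(-5)*det([[-9, 6], [4, 6]]) + (-1)*(-1)*det([[-2, 6], [2, 6]]) + (1)*(-8)*det([[-2, -9], [2, 4]])
= 390 + -24 + -80
= 286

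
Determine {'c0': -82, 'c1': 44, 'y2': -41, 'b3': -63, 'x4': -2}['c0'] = -82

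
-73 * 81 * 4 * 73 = -1726596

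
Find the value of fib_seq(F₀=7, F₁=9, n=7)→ F_2 = F_1 + F_0 = 16
F_3 = F_2 + F_1 = 25
F_4 = F_3 + F_2 = 41
...
= [7, 9, 16, 25, 41, 66, 107]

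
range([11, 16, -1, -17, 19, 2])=36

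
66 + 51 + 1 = 118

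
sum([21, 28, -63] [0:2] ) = 49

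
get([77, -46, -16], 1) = -46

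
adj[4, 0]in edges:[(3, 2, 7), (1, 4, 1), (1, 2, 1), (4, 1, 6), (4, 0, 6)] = 6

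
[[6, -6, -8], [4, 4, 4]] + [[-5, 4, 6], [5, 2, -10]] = [[1, -2, -2], [9, 6, -6]]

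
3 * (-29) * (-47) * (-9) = -36801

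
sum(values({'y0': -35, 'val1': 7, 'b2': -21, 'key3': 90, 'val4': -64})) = -23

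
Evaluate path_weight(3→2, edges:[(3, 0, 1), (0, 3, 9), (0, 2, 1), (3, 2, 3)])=3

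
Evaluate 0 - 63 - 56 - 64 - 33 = -216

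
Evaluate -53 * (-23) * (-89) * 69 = -7485879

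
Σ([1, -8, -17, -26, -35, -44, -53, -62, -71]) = 1 + (-8) + (-17) + (-26) + (-35) + (-44) + (-53) + (-62) + (-71)
= -315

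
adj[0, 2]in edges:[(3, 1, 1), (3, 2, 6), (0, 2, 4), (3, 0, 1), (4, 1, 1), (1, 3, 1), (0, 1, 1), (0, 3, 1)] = 4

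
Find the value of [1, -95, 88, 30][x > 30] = [88]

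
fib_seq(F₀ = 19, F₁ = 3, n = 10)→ F_2 = F_1 + F_0 = 22
F_3 = F_2 + F_1 = 25
F_4 = F_3 + F_2 = 47
...
= [19, 3, 22, 25, 47, 72, 119, 191, 310, 501]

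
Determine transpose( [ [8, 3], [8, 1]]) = [[8, 8], [3, 1]]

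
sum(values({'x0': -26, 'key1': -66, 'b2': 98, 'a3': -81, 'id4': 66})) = -9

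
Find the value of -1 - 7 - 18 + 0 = -26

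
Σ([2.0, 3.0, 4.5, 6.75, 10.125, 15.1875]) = 41.5625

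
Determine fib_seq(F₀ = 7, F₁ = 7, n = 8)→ F_2 = F_1 + F_0 = 14
F_3 = F_2 + F_1 = 21
F_4 = F_3 + F_2 = 35
...
= [7, 7, 14, 21, 35, 56, 91, 147]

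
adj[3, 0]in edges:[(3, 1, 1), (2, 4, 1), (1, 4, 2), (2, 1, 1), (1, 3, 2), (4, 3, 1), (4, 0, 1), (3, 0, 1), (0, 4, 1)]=1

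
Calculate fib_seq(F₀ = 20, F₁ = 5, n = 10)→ F_2 = F_1 + F_0 = 25
F_3 = F_2 + F_1 = 30
F_4 = F_3 + F_2 = 55
...
= [20, 5, 25, 30, 55, 85, 140, 225, 365, 590]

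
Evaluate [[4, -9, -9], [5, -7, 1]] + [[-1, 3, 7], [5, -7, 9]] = [[3, -6, -2], [10, -14, 10]]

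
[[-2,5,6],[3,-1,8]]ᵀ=[[-2, 3], [5, -1], [6, 8]]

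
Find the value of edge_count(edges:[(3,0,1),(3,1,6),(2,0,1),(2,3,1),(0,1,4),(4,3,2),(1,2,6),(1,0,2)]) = 8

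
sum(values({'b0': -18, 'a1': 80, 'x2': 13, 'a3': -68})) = (-18) + 80 + 13 + (-68)
= 7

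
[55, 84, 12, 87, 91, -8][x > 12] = [55, 84, 87, 91]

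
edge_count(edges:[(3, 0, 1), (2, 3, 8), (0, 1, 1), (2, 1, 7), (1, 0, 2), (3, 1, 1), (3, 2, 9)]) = 7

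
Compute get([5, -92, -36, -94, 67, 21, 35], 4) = 67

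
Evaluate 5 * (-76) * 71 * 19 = -512620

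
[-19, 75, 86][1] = 75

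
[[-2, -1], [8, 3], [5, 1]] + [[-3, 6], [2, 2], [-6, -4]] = [[-5, 5], [10, 5], [-1, -3]]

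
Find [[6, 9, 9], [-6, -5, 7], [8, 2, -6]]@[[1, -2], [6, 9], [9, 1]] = C[0][0] = (6)*(1) + (9)*(6) + (9)*(9) = 141
C[0][1] = (6)*(-2) + (9)*(9) + (9)*(1) = 78
C[1][0] = (-6)*(1) + (-5)*(6) + (7)*(9) = 27
C[1][1] = (-6)*(-2) + (-5)*(9) + (7)*(1) = -26
C[2][0] = (8)*(1) + (2)*(6) + (-6)*(9) = -34
C[2][1] = (8)*(-2) + (2)*(9) + (-6)*(1) = -4
= [[141, 78], [27, -26], [-34, -4]]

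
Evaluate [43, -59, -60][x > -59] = [43]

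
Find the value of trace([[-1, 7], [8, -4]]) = -5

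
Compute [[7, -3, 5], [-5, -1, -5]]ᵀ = [[7, -5], [-3, -1], [5, -5]]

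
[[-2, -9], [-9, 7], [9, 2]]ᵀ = [[-2, -9, 9], [-9, 7, 2]]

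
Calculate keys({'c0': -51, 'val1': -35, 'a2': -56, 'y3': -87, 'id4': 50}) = ['c0', 'val1', 'a2', 'y3', 'id4']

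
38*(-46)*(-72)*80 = 10068480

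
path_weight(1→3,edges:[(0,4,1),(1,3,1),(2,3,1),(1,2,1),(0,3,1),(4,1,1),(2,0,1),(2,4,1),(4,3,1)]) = 1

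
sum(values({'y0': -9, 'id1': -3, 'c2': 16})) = (-9) + (-3) + 16
= 4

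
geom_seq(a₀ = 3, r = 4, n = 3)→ a_0 = 3*4^0 = 3
a_1 = 3*4^1 = 12
a_2 = 3*4^2 = 48
= [3, 12, 48]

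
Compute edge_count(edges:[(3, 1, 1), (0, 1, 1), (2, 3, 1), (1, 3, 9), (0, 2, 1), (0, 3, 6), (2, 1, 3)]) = 7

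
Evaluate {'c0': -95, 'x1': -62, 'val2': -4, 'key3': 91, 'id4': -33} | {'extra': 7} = {'c0': -95, 'x1': -62, 'val2': -4, 'key3': 91, 'id4': -33, 'extra': 7}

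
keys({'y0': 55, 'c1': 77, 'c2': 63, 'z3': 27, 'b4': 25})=['y0', 'c1', 'c2', 'z3', 'b4']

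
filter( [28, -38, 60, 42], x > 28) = keep x where x > 28: 28✗, -38✗, 60✓, 42✓
= [60, 42]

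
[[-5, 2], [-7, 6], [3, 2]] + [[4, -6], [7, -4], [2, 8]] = [[-1, -4], [0, 2], [5, 10]]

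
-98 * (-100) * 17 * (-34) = -5664400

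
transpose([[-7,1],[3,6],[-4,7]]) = [[-7, 3, -4], [1, 6, 7]]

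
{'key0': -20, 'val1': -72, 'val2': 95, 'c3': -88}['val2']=95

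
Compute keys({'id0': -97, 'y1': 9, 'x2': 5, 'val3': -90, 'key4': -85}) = ['id0', 'y1', 'x2', 'val3', 'key4']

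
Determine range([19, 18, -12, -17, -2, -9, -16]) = 36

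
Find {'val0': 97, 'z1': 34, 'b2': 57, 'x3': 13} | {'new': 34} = {'val0': 97, 'z1': 34, 'b2': 57, 'x3': 13, 'new': 34}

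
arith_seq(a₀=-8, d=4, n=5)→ [-8, -4, 0, 4, 8]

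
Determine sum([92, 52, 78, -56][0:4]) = slice → [92, 52, 78, -56]
92 + 52 + 78 + (-56)
= 166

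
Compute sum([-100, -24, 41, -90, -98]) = -271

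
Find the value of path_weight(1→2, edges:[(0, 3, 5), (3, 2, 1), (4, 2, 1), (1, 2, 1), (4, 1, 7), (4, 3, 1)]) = 1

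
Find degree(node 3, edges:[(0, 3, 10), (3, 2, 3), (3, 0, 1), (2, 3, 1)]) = incident: (0,3), (3,2), (3,0), (2,3)
= 4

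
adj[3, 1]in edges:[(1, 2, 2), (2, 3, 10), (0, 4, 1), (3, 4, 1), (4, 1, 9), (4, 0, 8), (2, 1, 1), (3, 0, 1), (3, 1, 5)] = 5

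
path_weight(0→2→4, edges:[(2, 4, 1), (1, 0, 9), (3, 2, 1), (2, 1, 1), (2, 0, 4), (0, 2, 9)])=10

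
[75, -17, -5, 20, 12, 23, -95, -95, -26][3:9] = [20, 12, 23, -95, -95, -26]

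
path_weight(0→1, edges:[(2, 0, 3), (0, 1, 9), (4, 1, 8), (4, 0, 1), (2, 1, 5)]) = w(0→1)=9
= 9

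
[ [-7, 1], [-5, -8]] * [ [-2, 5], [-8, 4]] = C[0][0] = (-7)*(-2) + (1)*(-8) = 6
C[0][1] = (-7)*(5) + (1)*(4) = -31
C[1][0] = (-5)*(-2) + (-8)*(-8) = 74
C[1][1] = (-5)*(5) + (-8)*(4) = -57
= [[6, -31], [74, -57]]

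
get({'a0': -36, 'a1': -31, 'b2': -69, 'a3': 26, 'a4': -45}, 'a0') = -36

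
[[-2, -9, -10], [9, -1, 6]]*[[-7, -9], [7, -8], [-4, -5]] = C[0][0] = (-2)*(-7) + (-9)*(7) + (-10)*(-4) = -9
C[0][1] = (-2)*(-9) + (-9)*(-8) + (-10)*(-5) = 140
C[1][0] = (9)*(-7) + (-1)*(7) + (6)*(-4) = -94
C[1][1] = (9)*(-9) + (-1)*(-8) + (6)*(-5) = -103
= [[-9, 140], [-94, -103]]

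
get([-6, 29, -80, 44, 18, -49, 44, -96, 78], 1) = 29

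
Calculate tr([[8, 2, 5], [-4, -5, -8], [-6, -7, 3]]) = 6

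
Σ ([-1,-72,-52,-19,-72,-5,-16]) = -237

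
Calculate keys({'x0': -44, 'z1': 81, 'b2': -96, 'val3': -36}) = ['x0', 'z1', 'b2', 'val3']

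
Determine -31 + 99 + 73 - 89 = 52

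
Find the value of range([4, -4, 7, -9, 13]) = 22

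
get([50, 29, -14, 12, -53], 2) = -14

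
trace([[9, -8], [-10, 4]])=13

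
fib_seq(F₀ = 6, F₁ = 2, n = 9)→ [6, 2, 8, 10, 18, 28, 46, 74, 120]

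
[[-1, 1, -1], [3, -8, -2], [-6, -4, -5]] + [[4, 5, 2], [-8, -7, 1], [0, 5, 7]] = [[3, 6, 1], [-5, -15, -1], [-6, 1, 2]]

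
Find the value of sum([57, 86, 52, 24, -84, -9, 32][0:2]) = 143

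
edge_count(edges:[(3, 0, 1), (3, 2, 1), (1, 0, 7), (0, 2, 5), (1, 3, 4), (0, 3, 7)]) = 6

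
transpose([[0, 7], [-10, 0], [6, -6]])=[[0, -10, 6], [7, 0, -6]]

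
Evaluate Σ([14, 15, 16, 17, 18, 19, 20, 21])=14 + 15 + 16 + 17 + 18 + 19 + 20 + 21
= 140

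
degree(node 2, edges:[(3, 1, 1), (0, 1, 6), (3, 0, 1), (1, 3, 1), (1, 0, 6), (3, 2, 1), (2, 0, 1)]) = incident: (3,2), (2,0)
= 2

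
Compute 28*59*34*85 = 4774280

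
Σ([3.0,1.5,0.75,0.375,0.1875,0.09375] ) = 5.90625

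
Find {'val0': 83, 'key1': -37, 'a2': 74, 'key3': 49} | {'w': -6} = {'val0': 83, 'key1': -37, 'a2': 74, 'key3': 49, 'w': -6}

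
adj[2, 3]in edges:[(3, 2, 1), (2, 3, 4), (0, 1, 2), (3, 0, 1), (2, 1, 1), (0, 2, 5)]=4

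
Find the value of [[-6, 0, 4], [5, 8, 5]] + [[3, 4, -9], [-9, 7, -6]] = [[-3, 4, -5], [-4, 15, -1]]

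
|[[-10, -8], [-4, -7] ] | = (-10)*(-7) - (-8)*(-4)
= 38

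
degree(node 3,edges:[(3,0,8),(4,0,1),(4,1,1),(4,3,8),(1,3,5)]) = 3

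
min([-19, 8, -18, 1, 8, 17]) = -19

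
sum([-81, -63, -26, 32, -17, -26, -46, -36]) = -263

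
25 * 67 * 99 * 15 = 2487375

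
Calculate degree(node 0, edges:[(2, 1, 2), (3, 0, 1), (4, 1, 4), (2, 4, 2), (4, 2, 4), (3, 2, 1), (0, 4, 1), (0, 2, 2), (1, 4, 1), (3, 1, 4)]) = 3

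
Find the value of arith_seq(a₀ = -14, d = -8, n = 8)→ a_0 = -14 + 0*-8 = -14
a_1 = -14 + 1*-8 = -22
a_2 = -14 + 2*-8 = -30
...
= [-14, -22, -30, -38, -46, -54, -62, -70]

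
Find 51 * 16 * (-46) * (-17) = 638112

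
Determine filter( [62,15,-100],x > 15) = keep x where x > 15: 62✓, 15✗, -100✗
= [62]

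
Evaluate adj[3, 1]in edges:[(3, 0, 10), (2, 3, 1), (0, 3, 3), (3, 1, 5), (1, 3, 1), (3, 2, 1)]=5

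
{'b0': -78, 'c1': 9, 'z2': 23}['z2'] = 23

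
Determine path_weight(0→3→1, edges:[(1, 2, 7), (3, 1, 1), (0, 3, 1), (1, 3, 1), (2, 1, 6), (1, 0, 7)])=w(0→3)=1 + w(3→1)=1
= 2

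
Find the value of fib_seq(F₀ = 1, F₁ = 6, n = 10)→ F_2 = F_1 + F_0 = 7
F_3 = F_2 + F_1 = 13
F_4 = F_3 + F_2 = 20
...
= [1, 6, 7, 13, 20, 33, 53, 86, 139, 225]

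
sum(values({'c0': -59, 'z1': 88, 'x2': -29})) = (-59) + 88 + (-29)
= 0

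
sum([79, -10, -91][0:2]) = slice → [79, -10]
79 + (-10)
= 69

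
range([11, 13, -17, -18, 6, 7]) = 31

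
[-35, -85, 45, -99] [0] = -35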